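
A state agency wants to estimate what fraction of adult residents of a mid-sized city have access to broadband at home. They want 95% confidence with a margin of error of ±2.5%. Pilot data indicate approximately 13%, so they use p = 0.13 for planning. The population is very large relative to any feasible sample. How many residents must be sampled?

696

For 95% confidence, z = 1.960.
With p = 0.13, p(1−p) = 0.1131.
n = z²·p(1−p)/E² = 1.960² × 0.1131 / 0.025² = 3.8416 × 0.1131 / 0.000625 ≈ 695.18.
Rounding up gives n = 696.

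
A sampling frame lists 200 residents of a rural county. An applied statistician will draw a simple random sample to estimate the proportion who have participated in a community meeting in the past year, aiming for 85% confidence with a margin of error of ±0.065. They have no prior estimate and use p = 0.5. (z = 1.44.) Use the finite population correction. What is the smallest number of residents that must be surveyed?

Unadjusted: n₀ = 1.44² × 0.50 × 0.50 / 0.065² ≈ 122.70, so n₀ = 123.
Finite population correction with N = 200: n = n₀ / (1 + (n₀−1)/N) = 123 / (1 + 122/200) = 123 / 1.6100 ≈ 76.40.
Rounding up, n = 77.

77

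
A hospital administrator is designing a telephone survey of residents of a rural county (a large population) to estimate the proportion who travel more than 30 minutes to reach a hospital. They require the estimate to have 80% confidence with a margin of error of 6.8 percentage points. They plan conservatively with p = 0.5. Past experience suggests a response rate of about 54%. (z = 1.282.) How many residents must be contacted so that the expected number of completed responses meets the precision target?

165

Completed interviews needed: n₀ = 1.282² × 0.2500 / 0.068² ≈ 88.86 → 89.
At a 54% response rate, contacts needed = 89 / 0.54 ≈ 164.81 → 165.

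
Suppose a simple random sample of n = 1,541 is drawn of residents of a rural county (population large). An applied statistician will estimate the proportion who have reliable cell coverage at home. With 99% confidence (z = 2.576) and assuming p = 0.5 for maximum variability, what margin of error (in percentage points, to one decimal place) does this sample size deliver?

SE(p̂) = √[p(1−p)/n] = √[0.2500/1541] = 0.01274.
E = z × SE = 2.576 × 0.01274 = 0.03281, or 3.3 percentage points.

3.3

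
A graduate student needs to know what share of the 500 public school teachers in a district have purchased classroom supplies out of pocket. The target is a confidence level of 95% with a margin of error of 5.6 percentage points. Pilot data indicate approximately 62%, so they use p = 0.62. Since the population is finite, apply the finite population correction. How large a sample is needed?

For 95% confidence, z = 1.960.
Unadjusted: n₀ = 1.960² × 0.62 × 0.38 / 0.056² ≈ 288.61, so n₀ = 289.
Finite population correction with N = 500: n = n₀ / (1 + (n₀−1)/N) = 289 / (1 + 288/500) = 289 / 1.5760 ≈ 183.38.
Rounding up, n = 184.

184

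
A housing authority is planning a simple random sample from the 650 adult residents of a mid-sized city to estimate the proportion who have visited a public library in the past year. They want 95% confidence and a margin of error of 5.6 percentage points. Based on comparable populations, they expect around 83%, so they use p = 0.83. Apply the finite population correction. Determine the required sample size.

137

For 95% confidence, z = 1.960.
Unadjusted: n₀ = 1.960² × 0.83 × 0.17 / 0.056² ≈ 172.85, so n₀ = 173.
Finite population correction with N = 650: n = n₀ / (1 + (n₀−1)/N) = 173 / (1 + 172/650) = 173 / 1.2646 ≈ 136.80.
Rounding up, n = 137.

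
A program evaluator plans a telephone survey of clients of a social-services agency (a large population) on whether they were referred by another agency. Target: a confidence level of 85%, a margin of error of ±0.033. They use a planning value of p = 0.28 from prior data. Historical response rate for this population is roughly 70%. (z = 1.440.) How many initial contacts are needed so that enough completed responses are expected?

Completed interviews needed: n₀ = 1.440² × 0.2016 / 0.033² ≈ 383.87 → 384.
At a 70% response rate, contacts needed = 384 / 0.70 ≈ 548.57 → 549.

549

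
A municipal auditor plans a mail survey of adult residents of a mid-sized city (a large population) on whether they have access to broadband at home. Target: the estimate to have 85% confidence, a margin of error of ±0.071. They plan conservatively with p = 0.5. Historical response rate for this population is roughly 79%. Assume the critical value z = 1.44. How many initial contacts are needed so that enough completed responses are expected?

Completed interviews needed: n₀ = 1.44² × 0.2500 / 0.071² ≈ 102.84 → 103.
At a 79% response rate, contacts needed = 103 / 0.79 ≈ 130.38 → 131.

131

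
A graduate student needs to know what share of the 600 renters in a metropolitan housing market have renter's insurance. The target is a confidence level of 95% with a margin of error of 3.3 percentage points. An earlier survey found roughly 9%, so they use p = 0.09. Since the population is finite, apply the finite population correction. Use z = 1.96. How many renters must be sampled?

Unadjusted: n₀ = 1.96² × 0.09 × 0.91 / 0.033² ≈ 288.91, so n₀ = 289.
Finite population correction with N = 600: n = n₀ / (1 + (n₀−1)/N) = 289 / (1 + 288/600) = 289 / 1.4800 ≈ 195.27.
Rounding up, n = 196.

196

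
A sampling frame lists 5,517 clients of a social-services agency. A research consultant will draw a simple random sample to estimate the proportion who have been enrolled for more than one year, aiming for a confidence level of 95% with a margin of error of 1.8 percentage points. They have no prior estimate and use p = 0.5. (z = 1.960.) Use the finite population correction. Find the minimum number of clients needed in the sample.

1929

Unadjusted: n₀ = 1.960² × 0.50 × 0.50 / 0.018² ≈ 2964.20, so n₀ = 2965.
Finite population correction with N = 5,517: n = n₀ / (1 + (n₀−1)/N) = 2965 / (1 + 2964/5517) = 2965 / 1.5372 ≈ 1928.77.
Rounding up, n = 1929.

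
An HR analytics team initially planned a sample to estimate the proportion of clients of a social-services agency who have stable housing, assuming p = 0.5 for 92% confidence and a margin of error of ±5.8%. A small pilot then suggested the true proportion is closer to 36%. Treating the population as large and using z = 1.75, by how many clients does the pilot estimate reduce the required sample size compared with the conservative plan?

18

Conservative (p = 0.5): n = 1.75² × 0.25 / 0.058² ≈ 227.59 → 228.
Using p = 0.36: p(1−p) = 0.2304, so n = 1.75² × 0.2304 / 0.058² ≈ 209.75 → 210.
Reduction: 228 − 210 = 18.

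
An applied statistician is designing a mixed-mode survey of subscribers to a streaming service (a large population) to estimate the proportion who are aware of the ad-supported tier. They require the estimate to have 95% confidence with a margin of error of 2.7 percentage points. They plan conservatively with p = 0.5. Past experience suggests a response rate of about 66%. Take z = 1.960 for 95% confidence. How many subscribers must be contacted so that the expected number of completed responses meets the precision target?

1997

Completed interviews needed: n₀ = 1.960² × 0.2500 / 0.027² ≈ 1317.42 → 1318.
At a 66% response rate, contacts needed = 1318 / 0.66 ≈ 1996.97 → 1997.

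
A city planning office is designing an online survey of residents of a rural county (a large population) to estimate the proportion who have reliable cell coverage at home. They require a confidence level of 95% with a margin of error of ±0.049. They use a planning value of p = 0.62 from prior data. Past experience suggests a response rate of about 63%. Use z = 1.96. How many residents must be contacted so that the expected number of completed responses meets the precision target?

Completed interviews needed: n₀ = 1.96² × 0.2356 / 0.049² ≈ 376.96 → 377.
At a 63% response rate, contacts needed = 377 / 0.63 ≈ 598.41 → 599.

599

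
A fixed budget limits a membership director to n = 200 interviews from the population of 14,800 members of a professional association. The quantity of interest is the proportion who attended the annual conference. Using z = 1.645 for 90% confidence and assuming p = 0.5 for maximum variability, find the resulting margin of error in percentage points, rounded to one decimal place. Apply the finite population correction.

5.8

Finite-population factor: (N−n)/(N−1) = (14800−200)/(14800−1) = 0.9866.
SE(p̂) = √[p(1−p)/n · (N−n)/(N−1)] = √[0.2500/200 × 0.9866] = 0.03512.
E = z × SE = 1.645 × 0.03512 = 0.05777 ≈ 5.8 percentage points.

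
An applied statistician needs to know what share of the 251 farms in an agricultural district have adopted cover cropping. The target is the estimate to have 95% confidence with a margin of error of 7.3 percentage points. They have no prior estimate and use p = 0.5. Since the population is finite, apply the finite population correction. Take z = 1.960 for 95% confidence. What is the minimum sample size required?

106

Unadjusted: n₀ = 1.960² × 0.50 × 0.50 / 0.073² ≈ 180.22, so n₀ = 181.
Finite population correction with N = 251: n = n₀ / (1 + (n₀−1)/N) = 181 / (1 + 180/251) = 181 / 1.7171 ≈ 105.41.
Rounding up, n = 106.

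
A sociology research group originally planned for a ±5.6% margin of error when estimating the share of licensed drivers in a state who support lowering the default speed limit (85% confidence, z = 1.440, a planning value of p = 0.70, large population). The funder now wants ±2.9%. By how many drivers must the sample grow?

379

At ±5.6%: n = 1.440² × 0.2100 / 0.056² ≈ 138.86 → 139.
At ±2.9%: n = 1.440² × 0.2100 / 0.029² ≈ 517.78 → 518.
Additional respondents: 518 − 139 = 379.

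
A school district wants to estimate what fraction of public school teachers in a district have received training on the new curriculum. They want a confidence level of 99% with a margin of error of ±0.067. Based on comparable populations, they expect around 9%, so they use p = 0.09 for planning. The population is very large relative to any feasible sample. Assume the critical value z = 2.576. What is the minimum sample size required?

122

With p = 0.09, p(1−p) = 0.0819.
n = z²·p(1−p)/E² = 2.576² × 0.0819 / 0.067² = 6.6358 × 0.0819 / 0.004489 ≈ 121.07.
Rounding up gives n = 122.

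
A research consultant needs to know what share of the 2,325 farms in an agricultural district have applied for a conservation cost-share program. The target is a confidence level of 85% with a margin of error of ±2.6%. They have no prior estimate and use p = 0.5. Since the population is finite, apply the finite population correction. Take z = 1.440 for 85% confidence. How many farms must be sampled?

Unadjusted: n₀ = 1.440² × 0.50 × 0.50 / 0.026² ≈ 766.86, so n₀ = 767.
Finite population correction with N = 2,325: n = n₀ / (1 + (n₀−1)/N) = 767 / (1 + 766/2325) = 767 / 1.3295 ≈ 576.92.
Rounding up, n = 577.

577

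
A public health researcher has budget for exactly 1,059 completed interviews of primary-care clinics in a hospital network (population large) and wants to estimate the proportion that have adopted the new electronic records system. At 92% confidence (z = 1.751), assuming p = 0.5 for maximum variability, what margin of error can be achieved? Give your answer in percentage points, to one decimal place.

SE(p̂) = √[p(1−p)/n] = √[0.2500/1059] = 0.01536.
E = z × SE = 1.751 × 0.01536 = 0.02690, or 2.7 percentage points.

2.7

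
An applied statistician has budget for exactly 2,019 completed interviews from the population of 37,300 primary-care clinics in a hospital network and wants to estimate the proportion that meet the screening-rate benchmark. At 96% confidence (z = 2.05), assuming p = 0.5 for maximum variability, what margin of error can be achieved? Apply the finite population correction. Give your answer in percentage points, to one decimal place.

Finite-population factor: (N−n)/(N−1) = (37300−2019)/(37300−1) = 0.9459.
SE(p̂) = √[p(1−p)/n · (N−n)/(N−1)] = √[0.2500/2019 × 0.9459] = 0.01082.
E = z × SE = 2.05 × 0.01082 = 0.02219 ≈ 2.2 percentage points.

2.2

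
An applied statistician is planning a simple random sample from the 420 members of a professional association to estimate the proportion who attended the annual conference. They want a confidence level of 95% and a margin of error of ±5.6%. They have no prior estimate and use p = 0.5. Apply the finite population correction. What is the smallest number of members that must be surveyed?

178

For 95% confidence, z = 1.960.
Unadjusted: n₀ = 1.960² × 0.50 × 0.50 / 0.056² ≈ 306.25, so n₀ = 307.
Finite population correction with N = 420: n = n₀ / (1 + (n₀−1)/N) = 307 / (1 + 306/420) = 307 / 1.7286 ≈ 177.60.
Rounding up, n = 178.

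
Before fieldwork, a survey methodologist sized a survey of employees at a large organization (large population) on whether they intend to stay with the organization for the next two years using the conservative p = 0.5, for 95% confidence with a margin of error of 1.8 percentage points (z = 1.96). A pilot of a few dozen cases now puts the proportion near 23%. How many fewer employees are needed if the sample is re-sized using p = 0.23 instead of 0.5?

865

Conservative (p = 0.5): n = 1.96² × 0.25 / 0.018² ≈ 2964.20 → 2965.
Using p = 0.23: p(1−p) = 0.1771, so n = 1.96² × 0.1771 / 0.018² ≈ 2099.84 → 2100.
Reduction: 2965 − 2100 = 865.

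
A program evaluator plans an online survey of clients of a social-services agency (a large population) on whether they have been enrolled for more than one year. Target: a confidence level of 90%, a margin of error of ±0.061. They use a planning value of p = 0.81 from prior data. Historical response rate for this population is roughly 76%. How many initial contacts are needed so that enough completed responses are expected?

148

For 90% confidence, z = 1.645.
Completed interviews needed: n₀ = 1.645² × 0.1539 / 0.061² ≈ 111.92 → 112.
At a 76% response rate, contacts needed = 112 / 0.76 ≈ 147.37 → 148.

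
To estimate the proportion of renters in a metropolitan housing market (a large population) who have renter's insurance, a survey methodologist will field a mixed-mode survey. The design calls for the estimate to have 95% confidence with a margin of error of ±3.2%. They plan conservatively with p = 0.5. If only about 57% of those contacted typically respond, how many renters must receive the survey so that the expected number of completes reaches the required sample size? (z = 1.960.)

1646

Completed interviews needed: n₀ = 1.960² × 0.2500 / 0.032² ≈ 937.89 → 938.
At a 57% response rate, contacts needed = 938 / 0.57 ≈ 1645.61 → 1646.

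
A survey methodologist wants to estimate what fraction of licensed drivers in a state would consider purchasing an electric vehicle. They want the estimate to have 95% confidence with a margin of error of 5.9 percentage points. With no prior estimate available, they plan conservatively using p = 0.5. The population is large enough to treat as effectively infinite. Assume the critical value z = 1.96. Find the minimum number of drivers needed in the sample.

276

With p = 0.5, p(1−p) = 0.25.
n = z²·p(1−p)/E² = 1.96² × 0.2500 / 0.059² = 3.8416 × 0.2500 / 0.003481 ≈ 275.90.
Rounding up gives n = 276.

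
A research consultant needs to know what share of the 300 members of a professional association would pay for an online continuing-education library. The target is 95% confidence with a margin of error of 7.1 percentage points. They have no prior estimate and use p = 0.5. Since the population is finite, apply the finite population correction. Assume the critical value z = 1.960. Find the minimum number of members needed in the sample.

117

Unadjusted: n₀ = 1.960² × 0.50 × 0.50 / 0.071² ≈ 190.52, so n₀ = 191.
Finite population correction with N = 300: n = n₀ / (1 + (n₀−1)/N) = 191 / (1 + 190/300) = 191 / 1.6333 ≈ 116.94.
Rounding up, n = 117.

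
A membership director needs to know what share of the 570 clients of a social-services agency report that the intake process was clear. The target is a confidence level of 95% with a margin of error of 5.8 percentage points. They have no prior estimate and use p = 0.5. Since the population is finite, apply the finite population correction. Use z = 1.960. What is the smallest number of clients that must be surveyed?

191

Unadjusted: n₀ = 1.960² × 0.50 × 0.50 / 0.058² ≈ 285.49, so n₀ = 286.
Finite population correction with N = 570: n = n₀ / (1 + (n₀−1)/N) = 286 / (1 + 285/570) = 286 / 1.5000 ≈ 190.67.
Rounding up, n = 191.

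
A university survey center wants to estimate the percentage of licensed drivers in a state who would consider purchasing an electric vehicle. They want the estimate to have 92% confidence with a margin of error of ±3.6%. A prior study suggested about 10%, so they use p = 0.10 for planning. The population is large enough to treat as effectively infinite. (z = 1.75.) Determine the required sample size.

213

With p = 0.10, p(1−p) = 0.0900.
n = z²·p(1−p)/E² = 1.75² × 0.0900 / 0.036² = 3.0625 × 0.0900 / 0.001296 ≈ 212.67.
Rounding up gives n = 213.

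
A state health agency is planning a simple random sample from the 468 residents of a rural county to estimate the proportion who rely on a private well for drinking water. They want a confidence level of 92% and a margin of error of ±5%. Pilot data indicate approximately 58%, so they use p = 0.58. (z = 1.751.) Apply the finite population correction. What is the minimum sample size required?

Unadjusted: n₀ = 1.751² × 0.58 × 0.42 / 0.050² ≈ 298.75, so n₀ = 299.
Finite population correction with N = 468: n = n₀ / (1 + (n₀−1)/N) = 299 / (1 + 298/468) = 299 / 1.6368 ≈ 182.68.
Rounding up, n = 183.

183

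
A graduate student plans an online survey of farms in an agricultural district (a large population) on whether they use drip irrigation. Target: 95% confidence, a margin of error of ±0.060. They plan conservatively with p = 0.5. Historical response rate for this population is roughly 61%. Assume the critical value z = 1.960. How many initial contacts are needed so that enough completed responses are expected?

Completed interviews needed: n₀ = 1.960² × 0.2500 / 0.060² ≈ 266.78 → 267.
At a 61% response rate, contacts needed = 267 / 0.61 ≈ 437.70 → 438.

438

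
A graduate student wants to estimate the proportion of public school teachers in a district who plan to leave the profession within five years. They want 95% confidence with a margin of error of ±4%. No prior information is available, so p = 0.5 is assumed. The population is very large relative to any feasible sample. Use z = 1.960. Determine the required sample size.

With p = 0.5, p(1−p) = 0.25.
n = z²·p(1−p)/E² = 1.960² × 0.2500 / 0.040² = 3.8416 × 0.2500 / 0.001600 ≈ 600.25.
Rounding up gives n = 601.

601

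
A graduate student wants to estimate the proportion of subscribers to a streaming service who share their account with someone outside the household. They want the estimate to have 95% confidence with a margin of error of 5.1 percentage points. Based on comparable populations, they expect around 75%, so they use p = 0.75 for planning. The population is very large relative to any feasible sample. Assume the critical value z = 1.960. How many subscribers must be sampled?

277

With p = 0.75, p(1−p) = 0.1875.
n = z²·p(1−p)/E² = 1.960² × 0.1875 / 0.051² = 3.8416 × 0.1875 / 0.002601 ≈ 276.93.
Rounding up gives n = 277.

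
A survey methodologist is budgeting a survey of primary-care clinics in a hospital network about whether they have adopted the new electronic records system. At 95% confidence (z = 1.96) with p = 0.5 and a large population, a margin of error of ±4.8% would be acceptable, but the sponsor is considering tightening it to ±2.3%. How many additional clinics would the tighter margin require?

At ±4.8%: n = 1.96² × 0.2500 / 0.048² ≈ 416.84 → 417.
At ±2.3%: n = 1.96² × 0.2500 / 0.023² ≈ 1815.50 → 1816.
Additional respondents: 1816 − 417 = 1399.

1399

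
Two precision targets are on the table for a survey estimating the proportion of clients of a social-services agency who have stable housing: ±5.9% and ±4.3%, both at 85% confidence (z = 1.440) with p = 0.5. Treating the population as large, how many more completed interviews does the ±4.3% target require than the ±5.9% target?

132

At ±5.9%: n = 1.440² × 0.2500 / 0.059² ≈ 148.92 → 149.
At ±4.3%: n = 1.440² × 0.2500 / 0.043² ≈ 280.37 → 281.
Additional respondents: 281 − 149 = 132.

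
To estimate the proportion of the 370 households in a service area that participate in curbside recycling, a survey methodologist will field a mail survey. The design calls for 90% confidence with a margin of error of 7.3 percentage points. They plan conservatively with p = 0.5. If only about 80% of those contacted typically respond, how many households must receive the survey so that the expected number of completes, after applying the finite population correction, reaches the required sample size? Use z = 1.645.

Completed interviews needed (unadjusted): n₀ = 1.645² × 0.2500 / 0.073² ≈ 126.95 → 127.
FPC for N = 370: n = 127 / (1 + 126/370) = 127 / 1.3405 ≈ 94.74 → 95.
At an 80% response rate, contacts needed = 95 / 0.80 ≈ 118.75 → 119.

119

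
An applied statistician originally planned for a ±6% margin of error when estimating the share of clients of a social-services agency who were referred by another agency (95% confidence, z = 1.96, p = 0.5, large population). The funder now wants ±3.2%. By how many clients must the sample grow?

671

At ±6%: n = 1.96² × 0.2500 / 0.060² ≈ 266.78 → 267.
At ±3.2%: n = 1.96² × 0.2500 / 0.032² ≈ 937.89 → 938.
Additional respondents: 938 − 267 = 671.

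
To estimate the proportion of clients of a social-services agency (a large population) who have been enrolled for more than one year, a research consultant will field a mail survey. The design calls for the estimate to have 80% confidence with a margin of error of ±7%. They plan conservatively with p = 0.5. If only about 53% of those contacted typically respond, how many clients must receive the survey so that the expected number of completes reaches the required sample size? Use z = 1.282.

Completed interviews needed: n₀ = 1.282² × 0.2500 / 0.070² ≈ 83.85 → 84.
At a 53% response rate, contacts needed = 84 / 0.53 ≈ 158.49 → 159.

159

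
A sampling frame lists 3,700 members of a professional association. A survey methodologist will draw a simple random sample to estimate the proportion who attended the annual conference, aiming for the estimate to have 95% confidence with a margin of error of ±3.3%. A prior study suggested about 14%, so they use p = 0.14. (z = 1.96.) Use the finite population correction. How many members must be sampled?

Unadjusted: n₀ = 1.96² × 0.14 × 0.86 / 0.033² ≈ 424.73, so n₀ = 425.
Finite population correction with N = 3,700: n = n₀ / (1 + (n₀−1)/N) = 425 / (1 + 424/3700) = 425 / 1.1146 ≈ 381.30.
Rounding up, n = 382.

382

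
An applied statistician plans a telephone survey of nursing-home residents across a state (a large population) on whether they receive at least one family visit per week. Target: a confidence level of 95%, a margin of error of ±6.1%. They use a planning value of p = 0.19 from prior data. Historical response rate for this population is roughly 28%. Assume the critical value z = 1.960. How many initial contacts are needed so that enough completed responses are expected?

Completed interviews needed: n₀ = 1.960² × 0.1539 / 0.061² ≈ 158.89 → 159.
At a 28% response rate, contacts needed = 159 / 0.28 ≈ 567.86 → 568.

568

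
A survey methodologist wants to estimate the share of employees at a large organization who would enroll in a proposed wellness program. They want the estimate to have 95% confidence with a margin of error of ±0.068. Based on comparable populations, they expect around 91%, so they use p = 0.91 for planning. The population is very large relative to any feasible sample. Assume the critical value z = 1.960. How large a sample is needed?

69

With p = 0.91, p(1−p) = 0.0819.
n = z²·p(1−p)/E² = 1.960² × 0.0819 / 0.068² = 3.8416 × 0.0819 / 0.004624 ≈ 68.04.
Rounding up gives n = 69.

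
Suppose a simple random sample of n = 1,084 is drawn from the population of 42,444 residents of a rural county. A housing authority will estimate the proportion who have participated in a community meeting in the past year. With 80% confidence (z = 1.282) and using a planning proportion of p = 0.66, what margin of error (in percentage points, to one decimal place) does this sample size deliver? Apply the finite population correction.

Finite-population factor: (N−n)/(N−1) = (42444−1084)/(42444−1) = 0.9745.
SE(p̂) = √[p(1−p)/n · (N−n)/(N−1)] = √[0.2244/1084 × 0.9745] = 0.01420.
E = z × SE = 1.282 × 0.01420 = 0.01821 ≈ 1.8 percentage points.

1.8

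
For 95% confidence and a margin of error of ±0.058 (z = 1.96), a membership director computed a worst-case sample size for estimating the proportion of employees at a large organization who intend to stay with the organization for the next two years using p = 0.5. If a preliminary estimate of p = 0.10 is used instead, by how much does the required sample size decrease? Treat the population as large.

Conservative (p = 0.5): n = 1.96² × 0.25 / 0.058² ≈ 285.49 → 286.
Using p = 0.10: p(1−p) = 0.0900, so n = 1.96² × 0.0900 / 0.058² ≈ 102.78 → 103.
Reduction: 286 − 103 = 183.

183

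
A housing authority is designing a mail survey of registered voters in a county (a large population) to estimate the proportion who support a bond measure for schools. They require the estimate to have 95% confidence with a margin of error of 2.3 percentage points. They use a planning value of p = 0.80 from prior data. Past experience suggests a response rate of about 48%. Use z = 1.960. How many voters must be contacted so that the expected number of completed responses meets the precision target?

2421

Completed interviews needed: n₀ = 1.960² × 0.1600 / 0.023² ≈ 1161.92 → 1162.
At a 48% response rate, contacts needed = 1162 / 0.48 ≈ 2420.83 → 2421.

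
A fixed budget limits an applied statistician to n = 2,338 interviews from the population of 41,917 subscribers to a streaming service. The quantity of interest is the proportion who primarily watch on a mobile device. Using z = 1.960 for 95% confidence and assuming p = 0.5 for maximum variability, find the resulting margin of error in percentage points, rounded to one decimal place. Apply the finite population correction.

Finite-population factor: (N−n)/(N−1) = (41917−2338)/(41917−1) = 0.9442.
SE(p̂) = √[p(1−p)/n · (N−n)/(N−1)] = √[0.2500/2338 × 0.9442] = 0.01005.
E = z × SE = 1.960 × 0.01005 = 0.01969 ≈ 2.0 percentage points.

2.0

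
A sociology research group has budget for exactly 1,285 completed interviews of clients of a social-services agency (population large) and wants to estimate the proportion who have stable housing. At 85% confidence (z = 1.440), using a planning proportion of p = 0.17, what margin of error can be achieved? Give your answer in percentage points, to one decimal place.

1.5

SE(p̂) = √[p(1−p)/n] = √[0.1411/1285] = 0.01048.
E = z × SE = 1.440 × 0.01048 = 0.01509, or 1.5 percentage points.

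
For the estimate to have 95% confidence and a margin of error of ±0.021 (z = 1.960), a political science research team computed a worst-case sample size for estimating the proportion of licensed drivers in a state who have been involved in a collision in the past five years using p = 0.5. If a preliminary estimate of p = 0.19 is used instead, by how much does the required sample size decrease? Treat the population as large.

837

Conservative (p = 0.5): n = 1.960² × 0.25 / 0.021² ≈ 2177.78 → 2178.
Using p = 0.19: p(1−p) = 0.1539, so n = 1.960² × 0.1539 / 0.021² ≈ 1340.64 → 1341.
Reduction: 2178 − 1341 = 837.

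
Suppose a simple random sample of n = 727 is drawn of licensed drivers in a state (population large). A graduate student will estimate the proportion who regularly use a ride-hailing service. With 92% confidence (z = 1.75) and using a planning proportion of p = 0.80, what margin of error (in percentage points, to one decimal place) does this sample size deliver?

2.6

SE(p̂) = √[p(1−p)/n] = √[0.1600/727] = 0.01484.
E = z × SE = 1.75 × 0.01484 = 0.02596, or 2.6 percentage points.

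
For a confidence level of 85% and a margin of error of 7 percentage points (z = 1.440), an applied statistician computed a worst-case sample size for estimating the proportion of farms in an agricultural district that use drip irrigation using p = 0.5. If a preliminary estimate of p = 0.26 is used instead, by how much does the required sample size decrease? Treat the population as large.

24

Conservative (p = 0.5): n = 1.440² × 0.25 / 0.070² ≈ 105.80 → 106.
Using p = 0.26: p(1−p) = 0.1924, so n = 1.440² × 0.1924 / 0.070² ≈ 81.42 → 82.
Reduction: 106 − 82 = 24.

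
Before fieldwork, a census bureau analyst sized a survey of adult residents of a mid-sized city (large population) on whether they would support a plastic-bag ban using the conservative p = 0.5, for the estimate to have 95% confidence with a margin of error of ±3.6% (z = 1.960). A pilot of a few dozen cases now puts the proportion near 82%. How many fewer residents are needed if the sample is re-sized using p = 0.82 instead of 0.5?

Conservative (p = 0.5): n = 1.960² × 0.25 / 0.036² ≈ 741.05 → 742.
Using p = 0.82: p(1−p) = 0.1476, so n = 1.960² × 0.1476 / 0.036² ≈ 437.52 → 438.
Reduction: 742 − 438 = 304.

304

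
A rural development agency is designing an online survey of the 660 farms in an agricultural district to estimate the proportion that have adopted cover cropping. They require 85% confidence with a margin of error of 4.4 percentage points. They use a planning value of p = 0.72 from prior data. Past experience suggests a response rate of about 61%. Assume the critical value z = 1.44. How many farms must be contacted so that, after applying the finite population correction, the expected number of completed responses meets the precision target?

268

Completed interviews needed (unadjusted): n₀ = 1.44² × 0.2016 / 0.044² ≈ 215.93 → 216.
FPC for N = 660: n = 216 / (1 + 215/660) = 216 / 1.3258 ≈ 162.93 → 163.
At a 61% response rate, contacts needed = 163 / 0.61 ≈ 267.21 → 268.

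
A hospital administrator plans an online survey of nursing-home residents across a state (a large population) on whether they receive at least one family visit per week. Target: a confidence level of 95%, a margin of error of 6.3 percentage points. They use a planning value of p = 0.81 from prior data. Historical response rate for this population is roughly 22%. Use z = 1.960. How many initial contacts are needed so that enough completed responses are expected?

Completed interviews needed: n₀ = 1.960² × 0.1539 / 0.063² ≈ 148.96 → 149.
At a 22% response rate, contacts needed = 149 / 0.22 ≈ 677.27 → 678.

678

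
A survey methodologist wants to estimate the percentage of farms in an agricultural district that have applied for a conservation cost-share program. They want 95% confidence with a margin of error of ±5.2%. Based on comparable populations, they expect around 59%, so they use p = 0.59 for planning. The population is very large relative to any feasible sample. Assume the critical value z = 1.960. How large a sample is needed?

With p = 0.59, p(1−p) = 0.2419.
n = z²·p(1−p)/E² = 1.960² × 0.2419 / 0.052² = 3.8416 × 0.2419 / 0.002704 ≈ 343.67.
Rounding up gives n = 344.

344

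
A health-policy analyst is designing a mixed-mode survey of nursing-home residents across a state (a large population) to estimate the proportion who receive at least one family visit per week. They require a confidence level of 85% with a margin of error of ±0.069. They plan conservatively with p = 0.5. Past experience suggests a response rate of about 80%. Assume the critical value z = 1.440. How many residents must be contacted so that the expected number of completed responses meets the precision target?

Completed interviews needed: n₀ = 1.440² × 0.2500 / 0.069² ≈ 108.88 → 109.
At an 80% response rate, contacts needed = 109 / 0.80 ≈ 136.25 → 137.

137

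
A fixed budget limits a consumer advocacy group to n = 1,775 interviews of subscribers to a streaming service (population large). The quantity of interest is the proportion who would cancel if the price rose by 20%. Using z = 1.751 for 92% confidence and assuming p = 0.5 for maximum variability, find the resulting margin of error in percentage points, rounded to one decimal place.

2.1

SE(p̂) = √[p(1−p)/n] = √[0.2500/1775] = 0.01187.
E = z × SE = 1.751 × 0.01187 = 0.02078, or 2.1 percentage points.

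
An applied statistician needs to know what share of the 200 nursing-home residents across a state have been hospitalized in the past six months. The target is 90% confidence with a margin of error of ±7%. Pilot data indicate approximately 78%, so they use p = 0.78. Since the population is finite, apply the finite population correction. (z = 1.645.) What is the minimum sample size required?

65

Unadjusted: n₀ = 1.645² × 0.78 × 0.22 / 0.070² ≈ 94.77, so n₀ = 95.
Finite population correction with N = 200: n = n₀ / (1 + (n₀−1)/N) = 95 / (1 + 94/200) = 95 / 1.4700 ≈ 64.63.
Rounding up, n = 65.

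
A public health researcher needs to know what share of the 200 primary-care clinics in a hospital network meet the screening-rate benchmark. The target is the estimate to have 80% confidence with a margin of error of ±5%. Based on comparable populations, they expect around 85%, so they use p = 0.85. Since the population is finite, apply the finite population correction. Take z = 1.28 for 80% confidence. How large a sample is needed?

60

Unadjusted: n₀ = 1.28² × 0.85 × 0.15 / 0.050² ≈ 83.56, so n₀ = 84.
Finite population correction with N = 200: n = n₀ / (1 + (n₀−1)/N) = 84 / (1 + 83/200) = 84 / 1.4150 ≈ 59.36.
Rounding up, n = 60.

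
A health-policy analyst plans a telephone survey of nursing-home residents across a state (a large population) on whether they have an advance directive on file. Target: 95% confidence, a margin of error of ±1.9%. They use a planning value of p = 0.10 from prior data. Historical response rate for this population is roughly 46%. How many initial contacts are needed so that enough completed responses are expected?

For 95% confidence, z = 1.96.
Completed interviews needed: n₀ = 1.96² × 0.0900 / 0.019² ≈ 957.74 → 958.
At a 46% response rate, contacts needed = 958 / 0.46 ≈ 2082.61 → 2083.

2083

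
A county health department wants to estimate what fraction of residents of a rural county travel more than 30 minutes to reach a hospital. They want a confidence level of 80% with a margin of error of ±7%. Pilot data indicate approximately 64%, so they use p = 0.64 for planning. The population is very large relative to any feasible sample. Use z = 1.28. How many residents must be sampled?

78

With p = 0.64, p(1−p) = 0.2304.
n = z²·p(1−p)/E² = 1.28² × 0.2304 / 0.070² = 1.6384 × 0.2304 / 0.004900 ≈ 77.04.
Rounding up gives n = 78.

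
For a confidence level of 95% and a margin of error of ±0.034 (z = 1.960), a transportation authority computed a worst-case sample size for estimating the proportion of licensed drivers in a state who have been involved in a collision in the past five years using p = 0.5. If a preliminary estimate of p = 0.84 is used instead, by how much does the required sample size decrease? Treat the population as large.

Conservative (p = 0.5): n = 1.960² × 0.25 / 0.034² ≈ 830.80 → 831.
Using p = 0.84: p(1−p) = 0.1344, so n = 1.960² × 0.1344 / 0.034² ≈ 446.64 → 447.
Reduction: 831 − 447 = 384.

384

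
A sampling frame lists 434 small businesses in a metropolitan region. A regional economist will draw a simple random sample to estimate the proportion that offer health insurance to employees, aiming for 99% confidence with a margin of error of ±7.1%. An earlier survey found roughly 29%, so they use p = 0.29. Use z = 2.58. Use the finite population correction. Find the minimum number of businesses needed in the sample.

168

Unadjusted: n₀ = 2.58² × 0.29 × 0.71 / 0.071² ≈ 271.88, so n₀ = 272.
Finite population correction with N = 434: n = n₀ / (1 + (n₀−1)/N) = 272 / (1 + 271/434) = 272 / 1.6244 ≈ 167.44.
Rounding up, n = 168.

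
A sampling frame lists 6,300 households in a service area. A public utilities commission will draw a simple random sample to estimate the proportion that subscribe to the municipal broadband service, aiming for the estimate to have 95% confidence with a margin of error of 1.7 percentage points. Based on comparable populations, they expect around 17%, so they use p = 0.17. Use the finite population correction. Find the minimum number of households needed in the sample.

1446

For 95% confidence, z = 1.960.
Unadjusted: n₀ = 1.960² × 0.17 × 0.83 / 0.017² ≈ 1875.60, so n₀ = 1876.
Finite population correction with N = 6,300: n = n₀ / (1 + (n₀−1)/N) = 1876 / (1 + 1875/6300) = 1876 / 1.2976 ≈ 1445.72.
Rounding up, n = 1446.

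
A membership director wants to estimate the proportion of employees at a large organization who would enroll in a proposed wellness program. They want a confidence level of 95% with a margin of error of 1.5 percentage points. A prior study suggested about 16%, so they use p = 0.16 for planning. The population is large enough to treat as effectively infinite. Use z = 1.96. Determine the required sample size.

2295

With p = 0.16, p(1−p) = 0.1344.
n = z²·p(1−p)/E² = 1.96² × 0.1344 / 0.015² = 3.8416 × 0.1344 / 0.000225 ≈ 2294.72.
Rounding up gives n = 2295.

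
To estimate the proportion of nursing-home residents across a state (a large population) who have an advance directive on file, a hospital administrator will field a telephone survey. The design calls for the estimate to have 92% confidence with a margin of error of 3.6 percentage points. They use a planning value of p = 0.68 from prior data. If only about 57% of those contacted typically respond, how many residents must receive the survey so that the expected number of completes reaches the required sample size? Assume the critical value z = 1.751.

904

Completed interviews needed: n₀ = 1.751² × 0.2176 / 0.036² ≈ 514.79 → 515.
At a 57% response rate, contacts needed = 515 / 0.57 ≈ 903.51 → 904.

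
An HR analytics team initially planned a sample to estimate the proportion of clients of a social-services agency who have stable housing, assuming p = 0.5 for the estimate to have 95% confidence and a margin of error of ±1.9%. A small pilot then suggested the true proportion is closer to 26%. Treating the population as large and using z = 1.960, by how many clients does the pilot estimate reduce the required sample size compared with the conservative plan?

Conservative (p = 0.5): n = 1.960² × 0.25 / 0.019² ≈ 2660.39 → 2661.
Using p = 0.26: p(1−p) = 0.1924, so n = 1.960² × 0.1924 / 0.019² ≈ 2047.43 → 2048.
Reduction: 2661 − 2048 = 613.

613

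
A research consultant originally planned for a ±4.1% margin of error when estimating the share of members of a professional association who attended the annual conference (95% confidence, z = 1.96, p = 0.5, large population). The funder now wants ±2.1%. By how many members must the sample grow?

At ±4.1%: n = 1.96² × 0.2500 / 0.041² ≈ 571.33 → 572.
At ±2.1%: n = 1.96² × 0.2500 / 0.021² ≈ 2177.78 → 2178.
Additional respondents: 2178 − 572 = 1606.

1606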